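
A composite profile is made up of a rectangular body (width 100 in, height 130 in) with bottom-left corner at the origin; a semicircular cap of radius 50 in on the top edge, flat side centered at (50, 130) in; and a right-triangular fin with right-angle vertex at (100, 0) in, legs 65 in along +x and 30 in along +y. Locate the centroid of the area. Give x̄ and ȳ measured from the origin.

x̄ = 53.90 in, ȳ = 80.92 in

rectangular body: A = 100 × 130 = 13000.00, centroid at (50.00, 65.00).
semicircular top: A = ½π·50² = 3926.99, centroid at (50.00, 151.22).
triangular fin: A = ½·65·30 = 975.00, centroid at (121.67, 10.00).
ΣA = 17901.99 in², ΣAx̄ = 964974.54 in³, ΣAȳ = 1448592.14 in³.
x̄ = 964974.54/17901.99 = 53.90 in; ȳ = 1448592.14/17901.99 = 80.92 in.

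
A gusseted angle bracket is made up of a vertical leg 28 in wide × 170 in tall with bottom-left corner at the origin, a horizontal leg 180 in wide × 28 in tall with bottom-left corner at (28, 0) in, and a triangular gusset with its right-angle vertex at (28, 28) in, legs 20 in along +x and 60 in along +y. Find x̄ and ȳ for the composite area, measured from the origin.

vertical leg: A = 28 × 170 = 4760.00, centroid at (14.00, 85.00).
horizontal leg: A = 180 × 28 = 5040.00, centroid at (118.00, 14.00).
gusset: A = ½·20·60 = 600.00, centroid at (34.67, 48.00).
ΣA = 10400.00 in², ΣAx̄ = 682160.00 in³, ΣAȳ = 503960.00 in³.
x̄ = 682160.00/10400.00 = 65.59 in; ȳ = 503960.00/10400.00 = 48.46 in.

x̄ = 65.59 in, ȳ = 48.46 in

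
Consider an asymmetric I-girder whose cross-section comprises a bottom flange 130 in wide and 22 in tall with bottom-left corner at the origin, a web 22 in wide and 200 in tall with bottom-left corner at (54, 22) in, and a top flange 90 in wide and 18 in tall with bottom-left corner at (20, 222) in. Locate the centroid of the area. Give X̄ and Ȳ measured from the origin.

X̄ = 65.00 in, Ȳ = 106.14 in

Part | A | x̄ᵢ | ȳᵢ | A·x̄ᵢ | A·ȳᵢ
bottom flange | 2860.00 | 65.00 | 11.00 | 185900.00 | 31460.00
web | 4400.00 | 65.00 | 122.00 | 286000.00 | 536800.00
top flange | 1620.00 | 65.00 | 231.00 | 105300.00 | 374220.00
Σ | 8880.00 |  |  | 577200.00 | 942480.00
X̄ = 577200.00 / 8880.00 = 65.00 in
Ȳ = 942480.00 / 8880.00 = 106.14 in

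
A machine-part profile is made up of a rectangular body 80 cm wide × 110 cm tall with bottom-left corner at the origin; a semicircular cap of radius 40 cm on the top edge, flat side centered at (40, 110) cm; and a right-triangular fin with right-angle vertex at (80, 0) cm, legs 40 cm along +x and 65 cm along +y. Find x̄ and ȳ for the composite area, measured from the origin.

rectangular body: A = 80 × 110 = 8800.00, centroid at (40.00, 55.00).
semicircular top: A = ½π·40² = 2513.27, centroid at (40.00, 126.98).
triangular fin: A = ½·40·65 = 1300.00, centroid at (93.33, 21.67).
ΣA = 12613.27 cm², ΣAx̄ = 573864.30 cm³, ΣAȳ = 831293.49 cm³.
x̄ = 573864.30/12613.27 = 45.50 cm; ȳ = 831293.49/12613.27 = 65.91 cm.

x̄ = 45.50 cm, ȳ = 65.91 cm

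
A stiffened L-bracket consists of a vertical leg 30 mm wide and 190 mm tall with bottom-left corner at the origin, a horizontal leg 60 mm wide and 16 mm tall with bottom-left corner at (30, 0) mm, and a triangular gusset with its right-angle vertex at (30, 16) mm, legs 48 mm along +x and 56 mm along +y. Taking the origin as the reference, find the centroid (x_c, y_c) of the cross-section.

vertical leg: A = 30 × 190 = 5700.00, centroid at (15.00, 95.00).
horizontal leg: A = 60 × 16 = 960.00, centroid at (60.00, 8.00).
gusset: A = ½·48·56 = 1344.00, centroid at (46.00, 34.67).
ΣA = 8004.00 mm²
ΣAx_c = (5700.00)(15.00) + (960.00)(60.00) + (1344.00)(46.00) = 204924.00 mm³
ΣAy_c = (5700.00)(95.00) + (960.00)(8.00) + (1344.00)(34.67) = 595772.00 mm³
x_c = 204924.00 / 8004.00 = 25.60 mm
y_c = 595772.00 / 8004.00 = 74.43 mm

x_c = 25.60 mm, y_c = 74.43 mm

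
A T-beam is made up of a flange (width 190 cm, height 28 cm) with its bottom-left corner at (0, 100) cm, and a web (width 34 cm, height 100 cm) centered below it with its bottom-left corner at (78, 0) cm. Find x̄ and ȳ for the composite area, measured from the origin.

x̄ = 95.00 cm, ȳ = 89.05 cm

web: A = 34 × 100 = 3400.00, centroid at (95.00, 50.00).
flange: A = 190 × 28 = 5320.00, centroid at (95.00, 114.00).
ΣA = 8720.00 cm²
ΣAx̄ = (3400.00)(95.00) + (5320.00)(95.00) = 828400.00 cm³
ΣAȳ = (3400.00)(50.00) + (5320.00)(114.00) = 776480.00 cm³
x̄ = 828400.00 / 8720.00 = 95.00 cm
ȳ = 776480.00 / 8720.00 = 89.05 cm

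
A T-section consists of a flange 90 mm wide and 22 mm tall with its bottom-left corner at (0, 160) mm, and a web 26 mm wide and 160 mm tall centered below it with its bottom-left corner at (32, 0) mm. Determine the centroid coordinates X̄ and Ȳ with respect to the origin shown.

web: A = 26 × 160 = 4160.00, centroid at (45.00, 80.00).
flange: A = 90 × 22 = 1980.00, centroid at (45.00, 171.00).
ΣA = 6140.00 mm², ΣAX̄ = 276300.00 mm³, ΣAȲ = 671380.00 mm³.
X̄ = 276300.00/6140.00 = 45.00 mm; Ȳ = 671380.00/6140.00 = 109.35 mm.

X̄ = 45.00 mm, Ȳ = 109.35 mm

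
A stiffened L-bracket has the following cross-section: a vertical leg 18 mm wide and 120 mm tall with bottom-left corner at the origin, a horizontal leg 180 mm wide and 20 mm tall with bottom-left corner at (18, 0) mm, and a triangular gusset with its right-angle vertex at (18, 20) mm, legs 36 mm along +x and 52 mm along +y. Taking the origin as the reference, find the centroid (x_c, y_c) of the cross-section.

x_c = 65.16 mm, y_c = 29.95 mm

vertical leg: A = 18 × 120 = 2160.00, centroid at (9.00, 60.00).
horizontal leg: A = 180 × 20 = 3600.00, centroid at (108.00, 10.00).
gusset: A = ½·36·52 = 936.00, centroid at (30.00, 37.33).
ΣA = 6696.00 mm²
ΣAx_c = (2160.00)(9.00) + (3600.00)(108.00) + (936.00)(30.00) = 436320.00 mm³
ΣAy_c = (2160.00)(60.00) + (3600.00)(10.00) + (936.00)(37.33) = 200544.00 mm³
x_c = 436320.00 / 6696.00 = 65.16 mm
y_c = 200544.00 / 6696.00 = 29.95 mm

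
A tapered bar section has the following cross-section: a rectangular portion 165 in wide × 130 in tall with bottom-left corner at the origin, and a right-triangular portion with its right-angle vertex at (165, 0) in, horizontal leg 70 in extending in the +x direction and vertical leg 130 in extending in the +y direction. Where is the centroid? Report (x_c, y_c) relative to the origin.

x_c = 101.02 in, y_c = 61.21 in

Part | A | x̄ᵢ | ȳᵢ | A·x̄ᵢ | A·ȳᵢ
rectangular portion | 21450.00 | 82.50 | 65.00 | 1769625.00 | 1394250.00
triangular portion | 4550.00 | 188.33 | 43.33 | 856916.67 | 197166.67
Σ | 26000.00 |  |  | 2626541.67 | 1591416.67
x_c = 2626541.67 / 26000.00 = 101.02 in
y_c = 1591416.67 / 26000.00 = 61.21 in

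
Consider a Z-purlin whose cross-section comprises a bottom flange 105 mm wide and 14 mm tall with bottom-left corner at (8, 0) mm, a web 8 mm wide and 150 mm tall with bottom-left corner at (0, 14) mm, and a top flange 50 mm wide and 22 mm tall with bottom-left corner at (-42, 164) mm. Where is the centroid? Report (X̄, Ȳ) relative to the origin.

X̄ = 19.90 mm, Ȳ = 82.12 mm

Part | A | x̄ᵢ | ȳᵢ | A·x̄ᵢ | A·ȳᵢ
bottom flange | 1470.00 | 60.50 | 7.00 | 88935.00 | 10290.00
web | 1200.00 | 4.00 | 89.00 | 4800.00 | 106800.00
top flange | 1100.00 | -17.00 | 175.00 | -18700.00 | 192500.00
Σ | 3770.00 |  |  | 75035.00 | 309590.00
X̄ = 75035.00 / 3770.00 = 19.90 mm
Ȳ = 309590.00 / 3770.00 = 82.12 mm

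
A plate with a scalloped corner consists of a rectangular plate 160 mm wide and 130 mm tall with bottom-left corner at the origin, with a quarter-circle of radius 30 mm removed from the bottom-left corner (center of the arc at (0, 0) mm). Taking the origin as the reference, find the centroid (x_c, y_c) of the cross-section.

plate: A = 160 × 130 = 20800.00, centroid at (80.00, 65.00).
removed quarter-circle: A = −¼π·30² = -706.86, centroid at (12.73, 12.73).
ΣA = 20093.14 mm²
ΣAx_c = (20800.00)(80.00) + (-706.86)(12.73) = 1655000.00 mm³
ΣAy_c = (20800.00)(65.00) + (-706.86)(12.73) = 1343000.00 mm³
x_c = 1655000.00 / 20093.14 = 82.37 mm
y_c = 1343000.00 / 20093.14 = 66.84 mm

x_c = 82.37 mm, y_c = 66.84 mm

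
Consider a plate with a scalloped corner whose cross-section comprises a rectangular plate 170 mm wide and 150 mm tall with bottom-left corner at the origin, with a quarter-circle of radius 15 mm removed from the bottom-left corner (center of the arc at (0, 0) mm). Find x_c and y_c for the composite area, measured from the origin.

x_c = 85.55 mm, y_c = 75.48 mm

Part | A | x̄ᵢ | ȳᵢ | A·x̄ᵢ | A·ȳᵢ
plate | 25500.00 | 85.00 | 75.00 | 2167500.00 | 1912500.00
removed quarter-circle | -176.71 | 6.37 | 6.37 | -1125.00 | -1125.00
Σ | 25323.29 |  |  | 2166375.00 | 1911375.00
x_c = 2166375.00 / 25323.29 = 85.55 mm
y_c = 1911375.00 / 25323.29 = 75.48 mm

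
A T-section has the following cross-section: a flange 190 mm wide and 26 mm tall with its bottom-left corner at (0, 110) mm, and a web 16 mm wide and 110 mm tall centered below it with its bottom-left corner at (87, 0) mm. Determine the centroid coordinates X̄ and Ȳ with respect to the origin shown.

web: A = 16 × 110 = 1760.00, centroid at (95.00, 55.00).
flange: A = 190 × 26 = 4940.00, centroid at (95.00, 123.00).
ΣA = 6700.00 mm², ΣAX̄ = 636500.00 mm³, ΣAȲ = 704420.00 mm³.
X̄ = 636500.00/6700.00 = 95.00 mm; Ȳ = 704420.00/6700.00 = 105.14 mm.

X̄ = 95.00 mm, Ȳ = 105.14 mm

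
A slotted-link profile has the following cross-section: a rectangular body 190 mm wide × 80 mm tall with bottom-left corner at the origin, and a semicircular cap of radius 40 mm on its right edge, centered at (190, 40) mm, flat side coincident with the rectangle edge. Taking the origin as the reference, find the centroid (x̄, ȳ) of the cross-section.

rectangular body: A = 190 × 80 = 15200.00, centroid at (95.00, 40.00).
semicircular end: A = ½π·40² = 2513.27, centroid at (206.98, 40.00).
ΣA = 17713.27 mm²
ΣAx̄ = (15200.00)(95.00) + (2513.27)(206.98) = 1964188.75 mm³
ΣAȳ = (15200.00)(40.00) + (2513.27)(40.00) = 708530.96 mm³
x̄ = 1964188.75 / 17713.27 = 110.89 mm
ȳ = 708530.96 / 17713.27 = 40.00 mm

x̄ = 110.89 mm, ȳ = 40.00 mm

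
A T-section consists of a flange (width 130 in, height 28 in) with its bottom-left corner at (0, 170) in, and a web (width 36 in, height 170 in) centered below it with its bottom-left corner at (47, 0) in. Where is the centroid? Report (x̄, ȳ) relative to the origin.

Part | A | x̄ᵢ | ȳᵢ | A·x̄ᵢ | A·ȳᵢ
web | 6120.00 | 65.00 | 85.00 | 397800.00 | 520200.00
flange | 3640.00 | 65.00 | 184.00 | 236600.00 | 669760.00
Σ | 9760.00 |  |  | 634400.00 | 1189960.00
x̄ = 634400.00 / 9760.00 = 65.00 in
ȳ = 1189960.00 / 9760.00 = 121.92 in

x̄ = 65.00 in, ȳ = 121.92 in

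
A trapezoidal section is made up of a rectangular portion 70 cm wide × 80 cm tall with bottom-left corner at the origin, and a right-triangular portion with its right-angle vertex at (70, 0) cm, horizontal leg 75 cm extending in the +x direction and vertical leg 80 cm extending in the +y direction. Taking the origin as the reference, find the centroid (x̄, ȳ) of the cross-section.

Part | A | x̄ᵢ | ȳᵢ | A·x̄ᵢ | A·ȳᵢ
rectangular portion | 5600.00 | 35.00 | 40.00 | 196000.00 | 224000.00
triangular portion | 3000.00 | 95.00 | 26.67 | 285000.00 | 80000.00
Σ | 8600.00 |  |  | 481000.00 | 304000.00
x̄ = 481000.00 / 8600.00 = 55.93 cm
ȳ = 304000.00 / 8600.00 = 35.35 cm

x̄ = 55.93 cm, ȳ = 35.35 cm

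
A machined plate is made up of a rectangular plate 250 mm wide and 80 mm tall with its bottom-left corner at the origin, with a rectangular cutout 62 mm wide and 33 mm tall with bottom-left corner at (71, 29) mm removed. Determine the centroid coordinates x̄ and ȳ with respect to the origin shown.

plate: A = 250 × 80 = 20000.00, centroid at (125.00, 40.00).
hole: A = −(62 × 33) = -2046.00, centroid at (102.00, 45.50).
ΣA = 17954.00 mm²
ΣAx̄ = (20000.00)(125.00) + (-2046.00)(102.00) = 2291308.00 mm³
ΣAȳ = (20000.00)(40.00) + (-2046.00)(45.50) = 706907.00 mm³
x̄ = 2291308.00 / 17954.00 = 127.62 mm
ȳ = 706907.00 / 17954.00 = 39.37 mm

x̄ = 127.62 mm, ȳ = 39.37 mm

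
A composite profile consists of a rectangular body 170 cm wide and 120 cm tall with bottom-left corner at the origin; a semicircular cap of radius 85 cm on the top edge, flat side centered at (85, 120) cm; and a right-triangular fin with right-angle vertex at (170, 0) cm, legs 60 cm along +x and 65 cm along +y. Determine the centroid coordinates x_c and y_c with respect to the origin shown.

x_c = 91.08 cm, y_c = 90.14 cm

Part | A | x̄ᵢ | ȳᵢ | A·x̄ᵢ | A·ȳᵢ
rectangular body | 20400.00 | 85.00 | 60.00 | 1734000.00 | 1224000.00
semicircular top | 11349.00 | 85.00 | 156.08 | 964665.29 | 1771297.08
triangular fin | 1950.00 | 190.00 | 21.67 | 370500.00 | 42250.00
Σ | 33699.00 |  |  | 3069165.29 | 3037547.08
x_c = 3069165.29 / 33699.00 = 91.08 cm
y_c = 3037547.08 / 33699.00 = 90.14 cm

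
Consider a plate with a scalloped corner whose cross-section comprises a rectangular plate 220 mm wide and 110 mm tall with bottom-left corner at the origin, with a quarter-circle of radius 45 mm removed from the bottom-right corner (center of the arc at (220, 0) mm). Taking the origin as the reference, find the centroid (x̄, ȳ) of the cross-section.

Part | A | x̄ᵢ | ȳᵢ | A·x̄ᵢ | A·ȳᵢ
plate | 24200.00 | 110.00 | 55.00 | 2662000.00 | 1331000.00
removed quarter-circle | -1590.43 | 200.90 | 19.10 | -319519.88 | -30375.00
Σ | 22609.57 |  |  | 2342480.12 | 1300625.00
x̄ = 2342480.12 / 22609.57 = 103.61 mm
ȳ = 1300625.00 / 22609.57 = 57.53 mm

x̄ = 103.61 mm, ȳ = 57.53 mm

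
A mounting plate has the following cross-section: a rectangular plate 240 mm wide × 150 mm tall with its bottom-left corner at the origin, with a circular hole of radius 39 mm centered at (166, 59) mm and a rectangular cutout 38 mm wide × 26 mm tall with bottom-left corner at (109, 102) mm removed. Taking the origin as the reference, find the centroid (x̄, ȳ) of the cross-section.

x̄ = 112.47 mm, ȳ = 76.22 mm

plate: A = 240 × 150 = 36000.00, centroid at (120.00, 75.00).
hole 1: A = −π·39² = -4778.36, centroid at (166.00, 59.00).
hole 2: A = −(38 × 26) = -988.00, centroid at (128.00, 115.00).
ΣA = 30233.64 mm²
ΣAx̄ = (36000.00)(120.00) + (-4778.36)(166.00) + (-988.00)(128.00) = 3400327.84 mm³
ΣAȳ = (36000.00)(75.00) + (-4778.36)(59.00) + (-988.00)(115.00) = 2304456.62 mm³
x̄ = 3400327.84 / 30233.64 = 112.47 mm
ȳ = 2304456.62 / 30233.64 = 76.22 mm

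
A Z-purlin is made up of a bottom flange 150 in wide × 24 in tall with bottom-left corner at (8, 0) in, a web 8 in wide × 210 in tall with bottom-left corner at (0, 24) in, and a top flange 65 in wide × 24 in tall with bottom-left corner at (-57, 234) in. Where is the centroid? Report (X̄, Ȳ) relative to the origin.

Part | A | x̄ᵢ | ȳᵢ | A·x̄ᵢ | A·ȳᵢ
bottom flange | 3600.00 | 83.00 | 12.00 | 298800.00 | 43200.00
web | 1680.00 | 4.00 | 129.00 | 6720.00 | 216720.00
top flange | 1560.00 | -24.50 | 246.00 | -38220.00 | 383760.00
Σ | 6840.00 |  |  | 267300.00 | 643680.00
X̄ = 267300.00 / 6840.00 = 39.08 in
Ȳ = 643680.00 / 6840.00 = 94.11 in

X̄ = 39.08 in, Ȳ = 94.11 in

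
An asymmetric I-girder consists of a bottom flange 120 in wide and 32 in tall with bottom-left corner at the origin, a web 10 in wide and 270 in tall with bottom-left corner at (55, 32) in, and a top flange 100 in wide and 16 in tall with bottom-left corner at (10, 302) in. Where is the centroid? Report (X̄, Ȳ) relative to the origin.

bottom flange: A = 120 × 32 = 3840.00, centroid at (60.00, 16.00).
web: A = 10 × 270 = 2700.00, centroid at (60.00, 167.00).
top flange: A = 100 × 16 = 1600.00, centroid at (60.00, 310.00).
ΣA = 8140.00 in², ΣAX̄ = 488400.00 in³, ΣAȲ = 1008340.00 in³.
X̄ = 488400.00/8140.00 = 60.00 in; Ȳ = 1008340.00/8140.00 = 123.87 in.

X̄ = 60.00 in, Ȳ = 123.87 in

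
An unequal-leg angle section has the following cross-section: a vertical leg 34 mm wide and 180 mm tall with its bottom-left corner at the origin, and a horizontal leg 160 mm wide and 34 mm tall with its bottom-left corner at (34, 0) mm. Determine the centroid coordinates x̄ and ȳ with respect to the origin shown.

x̄ = 62.65 mm, ȳ = 55.65 mm

vertical leg: A = 34 × 180 = 6120.00, centroid at (17.00, 90.00).
horizontal leg: A = 160 × 34 = 5440.00, centroid at (114.00, 17.00).
ΣA = 11560.00 mm²
ΣAx̄ = (6120.00)(17.00) + (5440.00)(114.00) = 724200.00 mm³
ΣAȳ = (6120.00)(90.00) + (5440.00)(17.00) = 643280.00 mm³
x̄ = 724200.00 / 11560.00 = 62.65 mm
ȳ = 643280.00 / 11560.00 = 55.65 mm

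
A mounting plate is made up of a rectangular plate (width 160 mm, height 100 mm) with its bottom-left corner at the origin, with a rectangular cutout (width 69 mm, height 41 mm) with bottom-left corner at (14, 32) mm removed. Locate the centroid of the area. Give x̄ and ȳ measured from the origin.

plate: A = 160 × 100 = 16000.00, centroid at (80.00, 50.00).
hole: A = −(69 × 41) = -2829.00, centroid at (48.50, 52.50).
ΣA = 13171.00 mm², ΣAx̄ = 1142793.50 mm³, ΣAȳ = 651477.50 mm³.
x̄ = 1142793.50/13171.00 = 86.77 mm; ȳ = 651477.50/13171.00 = 49.46 mm.

x̄ = 86.77 mm, ȳ = 49.46 mm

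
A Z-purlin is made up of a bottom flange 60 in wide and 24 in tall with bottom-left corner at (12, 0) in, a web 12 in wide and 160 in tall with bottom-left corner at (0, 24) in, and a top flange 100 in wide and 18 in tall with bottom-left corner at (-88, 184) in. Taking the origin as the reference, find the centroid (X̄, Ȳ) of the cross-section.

X̄ = 0.70 in, Ȳ = 109.37 in

bottom flange: A = 60 × 24 = 1440.00, centroid at (42.00, 12.00).
web: A = 12 × 160 = 1920.00, centroid at (6.00, 104.00).
top flange: A = 100 × 18 = 1800.00, centroid at (-38.00, 193.00).
ΣA = 5160.00 in², ΣAX̄ = 3600.00 in³, ΣAȲ = 564360.00 in³.
X̄ = 3600.00/5160.00 = 0.70 in; Ȳ = 564360.00/5160.00 = 109.37 in.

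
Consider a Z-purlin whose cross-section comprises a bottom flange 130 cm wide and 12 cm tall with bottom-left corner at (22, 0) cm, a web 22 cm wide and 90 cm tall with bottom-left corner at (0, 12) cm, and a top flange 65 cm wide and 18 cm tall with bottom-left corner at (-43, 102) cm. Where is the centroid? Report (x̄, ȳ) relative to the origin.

bottom flange: A = 130 × 12 = 1560.00, centroid at (87.00, 6.00).
web: A = 22 × 90 = 1980.00, centroid at (11.00, 57.00).
top flange: A = 65 × 18 = 1170.00, centroid at (-10.50, 111.00).
ΣA = 4710.00 cm², ΣAx̄ = 145215.00 cm³, ΣAȳ = 252090.00 cm³.
x̄ = 145215.00/4710.00 = 30.83 cm; ȳ = 252090.00/4710.00 = 53.52 cm.

x̄ = 30.83 cm, ȳ = 53.52 cm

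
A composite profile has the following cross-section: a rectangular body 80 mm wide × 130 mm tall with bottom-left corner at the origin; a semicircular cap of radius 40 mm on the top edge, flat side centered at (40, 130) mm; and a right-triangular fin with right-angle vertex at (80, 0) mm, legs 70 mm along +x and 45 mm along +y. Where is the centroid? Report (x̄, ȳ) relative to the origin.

rectangular body: A = 80 × 130 = 10400.00, centroid at (40.00, 65.00).
semicircular top: A = ½π·40² = 2513.27, centroid at (40.00, 146.98).
triangular fin: A = ½·70·45 = 1575.00, centroid at (103.33, 15.00).
ΣA = 14488.27 mm²
ΣAx̄ = (10400.00)(40.00) + (2513.27)(40.00) + (1575.00)(103.33) = 679280.96 mm³
ΣAȳ = (10400.00)(65.00) + (2513.27)(146.98) + (1575.00)(15.00) = 1069017.30 mm³
x̄ = 679280.96 / 14488.27 = 46.88 mm
ȳ = 1069017.30 / 14488.27 = 73.78 mm

x̄ = 46.88 mm, ȳ = 73.78 mm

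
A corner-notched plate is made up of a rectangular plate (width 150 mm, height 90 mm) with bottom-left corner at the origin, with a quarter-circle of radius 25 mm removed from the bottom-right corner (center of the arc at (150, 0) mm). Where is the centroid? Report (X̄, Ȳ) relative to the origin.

X̄ = 72.57 mm, Ȳ = 46.30 mm

Part | A | x̄ᵢ | ȳᵢ | A·x̄ᵢ | A·ȳᵢ
plate | 13500.00 | 75.00 | 45.00 | 1012500.00 | 607500.00
removed quarter-circle | -490.87 | 139.39 | 10.61 | -68422.74 | -5208.33
Σ | 13009.13 |  |  | 944077.26 | 602291.67
X̄ = 944077.26 / 13009.13 = 72.57 mm
Ȳ = 602291.67 / 13009.13 = 46.30 mm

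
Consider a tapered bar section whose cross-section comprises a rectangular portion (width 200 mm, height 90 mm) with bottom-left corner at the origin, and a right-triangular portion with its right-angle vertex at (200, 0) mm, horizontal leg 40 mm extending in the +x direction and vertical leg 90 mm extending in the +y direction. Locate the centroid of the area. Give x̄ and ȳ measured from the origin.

x̄ = 110.30 mm, ȳ = 43.64 mm

Part | A | x̄ᵢ | ȳᵢ | A·x̄ᵢ | A·ȳᵢ
rectangular portion | 18000.00 | 100.00 | 45.00 | 1800000.00 | 810000.00
triangular portion | 1800.00 | 213.33 | 30.00 | 384000.00 | 54000.00
Σ | 19800.00 |  |  | 2184000.00 | 864000.00
x̄ = 2184000.00 / 19800.00 = 110.30 mm
ȳ = 864000.00 / 19800.00 = 43.64 mm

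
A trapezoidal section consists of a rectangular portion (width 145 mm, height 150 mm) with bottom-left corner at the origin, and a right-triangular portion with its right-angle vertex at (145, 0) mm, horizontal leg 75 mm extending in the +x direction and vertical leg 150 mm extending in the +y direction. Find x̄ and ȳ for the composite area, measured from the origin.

rectangular portion: A = 145 × 150 = 21750.00, centroid at (72.50, 75.00).
triangular portion: A = ½·75·150 = 5625.00, centroid at (170.00, 50.00).
ΣA = 27375.00 mm², ΣAx̄ = 2533125.00 mm³, ΣAȳ = 1912500.00 mm³.
x̄ = 2533125.00/27375.00 = 92.53 mm; ȳ = 1912500.00/27375.00 = 69.86 mm.

x̄ = 92.53 mm, ȳ = 69.86 mm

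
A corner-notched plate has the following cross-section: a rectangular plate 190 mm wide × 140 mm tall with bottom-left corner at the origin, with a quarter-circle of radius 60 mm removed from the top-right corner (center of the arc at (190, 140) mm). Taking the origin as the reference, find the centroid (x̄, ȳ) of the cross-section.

x̄ = 86.73 mm, ȳ = 64.70 mm

Part | A | x̄ᵢ | ȳᵢ | A·x̄ᵢ | A·ȳᵢ
plate | 26600.00 | 95.00 | 70.00 | 2527000.00 | 1862000.00
removed quarter-circle | -2827.43 | 164.54 | 114.54 | -465212.34 | -323840.67
Σ | 23772.57 |  |  | 2061787.66 | 1538159.33
x̄ = 2061787.66 / 23772.57 = 86.73 mm
ȳ = 1538159.33 / 23772.57 = 64.70 mm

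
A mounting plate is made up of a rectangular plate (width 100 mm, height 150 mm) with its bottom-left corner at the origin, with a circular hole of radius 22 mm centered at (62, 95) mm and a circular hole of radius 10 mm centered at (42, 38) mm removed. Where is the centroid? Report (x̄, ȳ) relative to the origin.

plate: A = 100 × 150 = 15000.00, centroid at (50.00, 75.00).
hole 1: A = −π·22² = -1520.53, centroid at (62.00, 95.00).
hole 2: A = −π·10² = -314.16, centroid at (42.00, 38.00).
ΣA = 13165.31 mm²
ΣAx̄ = (15000.00)(50.00) + (-1520.53)(62.00) + (-314.16)(42.00) = 642532.40 mm³
ΣAȳ = (15000.00)(75.00) + (-1520.53)(95.00) + (-314.16)(38.00) = 968611.52 mm³
x̄ = 642532.40 / 13165.31 = 48.80 mm
ȳ = 968611.52 / 13165.31 = 73.57 mm

x̄ = 48.80 mm, ȳ = 73.57 mm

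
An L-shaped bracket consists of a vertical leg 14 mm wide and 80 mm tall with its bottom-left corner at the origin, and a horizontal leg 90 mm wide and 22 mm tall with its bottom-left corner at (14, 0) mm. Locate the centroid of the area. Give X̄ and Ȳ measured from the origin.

vertical leg: A = 14 × 80 = 1120.00, centroid at (7.00, 40.00).
horizontal leg: A = 90 × 22 = 1980.00, centroid at (59.00, 11.00).
ΣA = 3100.00 mm²
ΣAX̄ = (1120.00)(7.00) + (1980.00)(59.00) = 124660.00 mm³
ΣAȲ = (1120.00)(40.00) + (1980.00)(11.00) = 66580.00 mm³
X̄ = 124660.00 / 3100.00 = 40.21 mm
Ȳ = 66580.00 / 3100.00 = 21.48 mm

X̄ = 40.21 mm, Ȳ = 21.48 mm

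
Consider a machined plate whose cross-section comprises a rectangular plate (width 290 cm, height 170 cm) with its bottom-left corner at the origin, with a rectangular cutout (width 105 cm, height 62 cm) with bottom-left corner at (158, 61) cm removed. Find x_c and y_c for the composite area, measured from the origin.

plate: A = 290 × 170 = 49300.00, centroid at (145.00, 85.00).
hole: A = −(105 × 62) = -6510.00, centroid at (210.50, 92.00).
ΣA = 42790.00 cm², ΣAx_c = 5778145.00 cm³, ΣAy_c = 3591580.00 cm³.
x_c = 5778145.00/42790.00 = 135.03 cm; y_c = 3591580.00/42790.00 = 83.94 cm.

x_c = 135.03 cm, y_c = 83.94 cm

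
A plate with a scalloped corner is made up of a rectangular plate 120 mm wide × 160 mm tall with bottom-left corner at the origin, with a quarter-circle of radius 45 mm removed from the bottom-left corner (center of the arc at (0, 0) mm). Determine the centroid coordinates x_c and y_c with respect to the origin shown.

x_c = 63.69 mm, y_c = 85.50 mm

plate: A = 120 × 160 = 19200.00, centroid at (60.00, 80.00).
removed quarter-circle: A = −¼π·45² = -1590.43, centroid at (19.10, 19.10).
ΣA = 17609.57 mm²
ΣAx_c = (19200.00)(60.00) + (-1590.43)(19.10) = 1121625.00 mm³
ΣAy_c = (19200.00)(80.00) + (-1590.43)(19.10) = 1505625.00 mm³
x_c = 1121625.00 / 17609.57 = 63.69 mm
y_c = 1505625.00 / 17609.57 = 85.50 mm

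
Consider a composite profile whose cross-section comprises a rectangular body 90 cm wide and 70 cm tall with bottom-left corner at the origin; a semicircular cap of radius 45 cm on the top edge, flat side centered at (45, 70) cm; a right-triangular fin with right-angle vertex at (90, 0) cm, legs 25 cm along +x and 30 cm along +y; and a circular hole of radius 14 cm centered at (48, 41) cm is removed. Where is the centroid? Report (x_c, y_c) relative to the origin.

Part | A | x̄ᵢ | ȳᵢ | A·x̄ᵢ | A·ȳᵢ
rectangular body | 6300.00 | 45.00 | 35.00 | 283500.00 | 220500.00
semicircular top | 3180.86 | 45.00 | 89.10 | 143138.82 | 283410.38
triangular fin | 375.00 | 98.33 | 10.00 | 36875.00 | 3750.00
hole | -615.75 | 48.00 | 41.00 | -29556.10 | -25245.84
Σ | 9240.11 |  |  | 433957.71 | 482414.54
x_c = 433957.71 / 9240.11 = 46.96 cm
y_c = 482414.54 / 9240.11 = 52.21 cm

x_c = 46.96 cm, y_c = 52.21 cm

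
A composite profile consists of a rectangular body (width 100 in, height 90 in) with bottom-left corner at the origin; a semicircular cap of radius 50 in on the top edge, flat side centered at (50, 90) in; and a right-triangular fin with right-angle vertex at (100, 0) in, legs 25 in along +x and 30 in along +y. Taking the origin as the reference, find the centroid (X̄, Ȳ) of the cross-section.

rectangular body: A = 100 × 90 = 9000.00, centroid at (50.00, 45.00).
semicircular top: A = ½π·50² = 3926.99, centroid at (50.00, 111.22).
triangular fin: A = ½·25·30 = 375.00, centroid at (108.33, 10.00).
ΣA = 13301.99 in²
ΣAX̄ = (9000.00)(50.00) + (3926.99)(50.00) + (375.00)(108.33) = 686974.54 in³
ΣAȲ = (9000.00)(45.00) + (3926.99)(111.22) + (375.00)(10.00) = 845512.51 in³
X̄ = 686974.54 / 13301.99 = 51.64 in
Ȳ = 845512.51 / 13301.99 = 63.56 in

X̄ = 51.64 in, Ȳ = 63.56 in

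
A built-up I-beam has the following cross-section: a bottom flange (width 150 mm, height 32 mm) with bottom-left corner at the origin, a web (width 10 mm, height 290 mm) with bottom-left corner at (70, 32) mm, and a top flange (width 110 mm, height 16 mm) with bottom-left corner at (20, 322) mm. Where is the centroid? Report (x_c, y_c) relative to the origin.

Part | A | x̄ᵢ | ȳᵢ | A·x̄ᵢ | A·ȳᵢ
bottom flange | 4800.00 | 75.00 | 16.00 | 360000.00 | 76800.00
web | 2900.00 | 75.00 | 177.00 | 217500.00 | 513300.00
top flange | 1760.00 | 75.00 | 330.00 | 132000.00 | 580800.00
Σ | 9460.00 |  |  | 709500.00 | 1170900.00
x_c = 709500.00 / 9460.00 = 75.00 mm
y_c = 1170900.00 / 9460.00 = 123.77 mm

x_c = 75.00 mm, y_c = 123.77 mm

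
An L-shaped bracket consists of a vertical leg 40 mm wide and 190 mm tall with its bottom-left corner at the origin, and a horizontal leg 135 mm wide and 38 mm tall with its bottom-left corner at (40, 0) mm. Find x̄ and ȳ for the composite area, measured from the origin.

Part | A | x̄ᵢ | ȳᵢ | A·x̄ᵢ | A·ȳᵢ
vertical leg | 7600.00 | 20.00 | 95.00 | 152000.00 | 722000.00
horizontal leg | 5130.00 | 107.50 | 19.00 | 551475.00 | 97470.00
Σ | 12730.00 |  |  | 703475.00 | 819470.00
x̄ = 703475.00 / 12730.00 = 55.26 mm
ȳ = 819470.00 / 12730.00 = 64.37 mm

x̄ = 55.26 mm, ȳ = 64.37 mm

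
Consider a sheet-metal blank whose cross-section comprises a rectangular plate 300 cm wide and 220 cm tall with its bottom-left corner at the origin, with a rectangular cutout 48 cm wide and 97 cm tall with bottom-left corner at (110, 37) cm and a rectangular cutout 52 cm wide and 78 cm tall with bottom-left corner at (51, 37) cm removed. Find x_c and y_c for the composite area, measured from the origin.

x_c = 156.47 cm, y_c = 114.40 cm

plate: A = 300 × 220 = 66000.00, centroid at (150.00, 110.00).
hole 1: A = −(48 × 97) = -4656.00, centroid at (134.00, 85.50).
hole 2: A = −(52 × 78) = -4056.00, centroid at (77.00, 76.00).
ΣA = 57288.00 cm², ΣAx_c = 8963784.00 cm³, ΣAy_c = 6553656.00 cm³.
x_c = 8963784.00/57288.00 = 156.47 cm; y_c = 6553656.00/57288.00 = 114.40 cm.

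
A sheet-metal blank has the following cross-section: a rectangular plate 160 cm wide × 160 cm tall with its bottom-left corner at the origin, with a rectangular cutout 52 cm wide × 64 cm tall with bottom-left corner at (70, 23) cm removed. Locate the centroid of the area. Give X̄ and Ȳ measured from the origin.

X̄ = 77.61 cm, Ȳ = 83.74 cm

plate: A = 160 × 160 = 25600.00, centroid at (80.00, 80.00).
hole: A = −(52 × 64) = -3328.00, centroid at (96.00, 55.00).
ΣA = 22272.00 cm²
ΣAX̄ = (25600.00)(80.00) + (-3328.00)(96.00) = 1728512.00 cm³
ΣAȲ = (25600.00)(80.00) + (-3328.00)(55.00) = 1864960.00 cm³
X̄ = 1728512.00 / 22272.00 = 77.61 cm
Ȳ = 1864960.00 / 22272.00 = 83.74 cm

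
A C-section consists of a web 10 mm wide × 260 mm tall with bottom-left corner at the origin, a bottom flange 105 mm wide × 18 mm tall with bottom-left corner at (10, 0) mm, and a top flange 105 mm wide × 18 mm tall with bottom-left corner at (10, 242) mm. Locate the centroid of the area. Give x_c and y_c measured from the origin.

x_c = 39.07 mm, y_c = 130.00 mm

Part | A | x̄ᵢ | ȳᵢ | A·x̄ᵢ | A·ȳᵢ
web | 2600.00 | 5.00 | 130.00 | 13000.00 | 338000.00
bottom flange | 1890.00 | 62.50 | 9.00 | 118125.00 | 17010.00
top flange | 1890.00 | 62.50 | 251.00 | 118125.00 | 474390.00
Σ | 6380.00 |  |  | 249250.00 | 829400.00
x_c = 249250.00 / 6380.00 = 39.07 mm
y_c = 829400.00 / 6380.00 = 130.00 mm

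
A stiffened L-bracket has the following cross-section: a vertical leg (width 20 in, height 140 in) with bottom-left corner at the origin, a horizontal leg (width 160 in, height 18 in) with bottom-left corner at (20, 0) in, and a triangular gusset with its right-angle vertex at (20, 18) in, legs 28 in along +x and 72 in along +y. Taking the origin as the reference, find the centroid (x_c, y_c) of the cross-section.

Part | A | x̄ᵢ | ȳᵢ | A·x̄ᵢ | A·ȳᵢ
vertical leg | 2800.00 | 10.00 | 70.00 | 28000.00 | 196000.00
horizontal leg | 2880.00 | 100.00 | 9.00 | 288000.00 | 25920.00
gusset | 1008.00 | 29.33 | 42.00 | 29568.00 | 42336.00
Σ | 6688.00 |  |  | 345568.00 | 264256.00
x_c = 345568.00 / 6688.00 = 51.67 in
y_c = 264256.00 / 6688.00 = 39.51 in

x_c = 51.67 in, y_c = 39.51 in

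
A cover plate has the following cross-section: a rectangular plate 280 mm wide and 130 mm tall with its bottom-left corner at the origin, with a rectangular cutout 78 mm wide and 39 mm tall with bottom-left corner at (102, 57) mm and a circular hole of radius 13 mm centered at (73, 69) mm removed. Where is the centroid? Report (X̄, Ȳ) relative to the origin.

plate: A = 280 × 130 = 36400.00, centroid at (140.00, 65.00).
hole 1: A = −(78 × 39) = -3042.00, centroid at (141.00, 76.50).
hole 2: A = −π·13² = -530.93, centroid at (73.00, 69.00).
ΣA = 32827.07 mm²
ΣAX̄ = (36400.00)(140.00) + (-3042.00)(141.00) + (-530.93)(73.00) = 4628320.17 mm³
ΣAȲ = (36400.00)(65.00) + (-3042.00)(76.50) + (-530.93)(69.00) = 2096652.89 mm³
X̄ = 4628320.17 / 32827.07 = 140.99 mm
Ȳ = 2096652.89 / 32827.07 = 63.87 mm

X̄ = 140.99 mm, Ȳ = 63.87 mm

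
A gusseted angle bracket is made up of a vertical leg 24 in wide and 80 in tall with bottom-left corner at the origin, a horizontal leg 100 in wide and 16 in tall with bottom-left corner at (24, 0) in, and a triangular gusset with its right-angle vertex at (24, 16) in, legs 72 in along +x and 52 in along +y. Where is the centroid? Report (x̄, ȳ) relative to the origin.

x̄ = 42.90 in, ȳ = 28.19 in

vertical leg: A = 24 × 80 = 1920.00, centroid at (12.00, 40.00).
horizontal leg: A = 100 × 16 = 1600.00, centroid at (74.00, 8.00).
gusset: A = ½·72·52 = 1872.00, centroid at (48.00, 33.33).
ΣA = 5392.00 in², ΣAx̄ = 231296.00 in³, ΣAȳ = 152000.00 in³.
x̄ = 231296.00/5392.00 = 42.90 in; ȳ = 152000.00/5392.00 = 28.19 in.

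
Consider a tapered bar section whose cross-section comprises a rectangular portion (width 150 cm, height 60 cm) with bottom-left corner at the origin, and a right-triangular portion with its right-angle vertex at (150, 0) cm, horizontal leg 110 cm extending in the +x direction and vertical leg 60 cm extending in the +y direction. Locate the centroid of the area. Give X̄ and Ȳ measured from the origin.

rectangular portion: A = 150 × 60 = 9000.00, centroid at (75.00, 30.00).
triangular portion: A = ½·110·60 = 3300.00, centroid at (186.67, 20.00).
ΣA = 12300.00 cm², ΣAX̄ = 1291000.00 cm³, ΣAȲ = 336000.00 cm³.
X̄ = 1291000.00/12300.00 = 104.96 cm; Ȳ = 336000.00/12300.00 = 27.32 cm.

X̄ = 104.96 cm, Ȳ = 27.32 cm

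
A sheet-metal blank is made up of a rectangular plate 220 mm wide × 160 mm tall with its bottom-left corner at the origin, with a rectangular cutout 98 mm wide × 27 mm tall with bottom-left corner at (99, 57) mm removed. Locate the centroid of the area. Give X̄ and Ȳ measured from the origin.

Part | A | x̄ᵢ | ȳᵢ | A·x̄ᵢ | A·ȳᵢ
plate | 35200.00 | 110.00 | 80.00 | 3872000.00 | 2816000.00
hole | -2646.00 | 148.00 | 70.50 | -391608.00 | -186543.00
Σ | 32554.00 |  |  | 3480392.00 | 2629457.00
X̄ = 3480392.00 / 32554.00 = 106.91 mm
Ȳ = 2629457.00 / 32554.00 = 80.77 mm

X̄ = 106.91 mm, Ȳ = 80.77 mm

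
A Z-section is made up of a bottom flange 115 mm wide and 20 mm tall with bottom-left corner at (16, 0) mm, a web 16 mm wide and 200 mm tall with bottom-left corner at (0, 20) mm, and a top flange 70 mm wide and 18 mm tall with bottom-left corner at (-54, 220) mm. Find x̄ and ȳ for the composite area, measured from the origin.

bottom flange: A = 115 × 20 = 2300.00, centroid at (73.50, 10.00).
web: A = 16 × 200 = 3200.00, centroid at (8.00, 120.00).
top flange: A = 70 × 18 = 1260.00, centroid at (-19.00, 229.00).
ΣA = 6760.00 mm²
ΣAx̄ = (2300.00)(73.50) + (3200.00)(8.00) + (1260.00)(-19.00) = 170710.00 mm³
ΣAȳ = (2300.00)(10.00) + (3200.00)(120.00) + (1260.00)(229.00) = 695540.00 mm³
x̄ = 170710.00 / 6760.00 = 25.25 mm
ȳ = 695540.00 / 6760.00 = 102.89 mm

x̄ = 25.25 mm, ȳ = 102.89 mm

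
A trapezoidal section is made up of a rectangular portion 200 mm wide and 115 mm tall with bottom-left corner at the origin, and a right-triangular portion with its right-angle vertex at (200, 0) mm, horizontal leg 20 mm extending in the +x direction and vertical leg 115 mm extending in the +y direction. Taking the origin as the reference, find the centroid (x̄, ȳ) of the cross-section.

rectangular portion: A = 200 × 115 = 23000.00, centroid at (100.00, 57.50).
triangular portion: A = ½·20·115 = 1150.00, centroid at (206.67, 38.33).
ΣA = 24150.00 mm², ΣAx̄ = 2537666.67 mm³, ΣAȳ = 1366583.33 mm³.
x̄ = 2537666.67/24150.00 = 105.08 mm; ȳ = 1366583.33/24150.00 = 56.59 mm.

x̄ = 105.08 mm, ȳ = 56.59 mm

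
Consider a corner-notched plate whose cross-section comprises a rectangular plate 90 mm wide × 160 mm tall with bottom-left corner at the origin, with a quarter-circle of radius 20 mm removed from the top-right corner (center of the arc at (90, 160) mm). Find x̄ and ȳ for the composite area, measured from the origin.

x̄ = 44.19 mm, ȳ = 78.41 mm

plate: A = 90 × 160 = 14400.00, centroid at (45.00, 80.00).
removed quarter-circle: A = −¼π·20² = -314.16, centroid at (81.51, 151.51).
ΣA = 14085.84 mm²
ΣAx̄ = (14400.00)(45.00) + (-314.16)(81.51) = 622392.33 mm³
ΣAȳ = (14400.00)(80.00) + (-314.16)(151.51) = 1104401.18 mm³
x̄ = 622392.33 / 14085.84 = 44.19 mm
ȳ = 1104401.18 / 14085.84 = 78.41 mm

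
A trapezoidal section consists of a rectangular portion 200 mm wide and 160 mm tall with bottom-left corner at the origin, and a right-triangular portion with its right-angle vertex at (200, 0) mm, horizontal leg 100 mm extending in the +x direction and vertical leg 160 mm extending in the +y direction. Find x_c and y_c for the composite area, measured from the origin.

rectangular portion: A = 200 × 160 = 32000.00, centroid at (100.00, 80.00).
triangular portion: A = ½·100·160 = 8000.00, centroid at (233.33, 53.33).
ΣA = 40000.00 mm², ΣAx_c = 5066666.67 mm³, ΣAy_c = 2986666.67 mm³.
x_c = 5066666.67/40000.00 = 126.67 mm; y_c = 2986666.67/40000.00 = 74.67 mm.

x_c = 126.67 mm, y_c = 74.67 mm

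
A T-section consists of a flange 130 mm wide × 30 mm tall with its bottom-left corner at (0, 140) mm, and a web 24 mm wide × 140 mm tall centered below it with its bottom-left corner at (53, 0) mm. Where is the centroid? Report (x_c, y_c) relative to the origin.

x_c = 65.00 mm, y_c = 115.66 mm

web: A = 24 × 140 = 3360.00, centroid at (65.00, 70.00).
flange: A = 130 × 30 = 3900.00, centroid at (65.00, 155.00).
ΣA = 7260.00 mm²
ΣAx_c = (3360.00)(65.00) + (3900.00)(65.00) = 471900.00 mm³
ΣAy_c = (3360.00)(70.00) + (3900.00)(155.00) = 839700.00 mm³
x_c = 471900.00 / 7260.00 = 65.00 mm
y_c = 839700.00 / 7260.00 = 115.66 mm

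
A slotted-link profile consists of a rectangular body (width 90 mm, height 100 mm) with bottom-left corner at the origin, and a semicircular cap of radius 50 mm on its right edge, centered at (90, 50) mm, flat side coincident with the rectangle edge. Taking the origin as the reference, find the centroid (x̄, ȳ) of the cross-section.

x̄ = 65.12 mm, ȳ = 50.00 mm

rectangular body: A = 90 × 100 = 9000.00, centroid at (45.00, 50.00).
semicircular end: A = ½π·50² = 3926.99, centroid at (111.22, 50.00).
ΣA = 12926.99 mm², ΣAx̄ = 841762.51 mm³, ΣAȳ = 646349.54 mm³.
x̄ = 841762.51/12926.99 = 65.12 mm; ȳ = 646349.54/12926.99 = 50.00 mm.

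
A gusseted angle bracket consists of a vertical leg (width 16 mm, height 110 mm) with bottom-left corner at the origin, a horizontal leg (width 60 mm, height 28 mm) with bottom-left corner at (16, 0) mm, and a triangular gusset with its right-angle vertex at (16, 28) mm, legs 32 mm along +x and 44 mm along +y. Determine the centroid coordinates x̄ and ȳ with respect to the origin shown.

vertical leg: A = 16 × 110 = 1760.00, centroid at (8.00, 55.00).
horizontal leg: A = 60 × 28 = 1680.00, centroid at (46.00, 14.00).
gusset: A = ½·32·44 = 704.00, centroid at (26.67, 42.67).
ΣA = 4144.00 mm²
ΣAx̄ = (1760.00)(8.00) + (1680.00)(46.00) + (704.00)(26.67) = 110133.33 mm³
ΣAȳ = (1760.00)(55.00) + (1680.00)(14.00) + (704.00)(42.67) = 150357.33 mm³
x̄ = 110133.33 / 4144.00 = 26.58 mm
ȳ = 150357.33 / 4144.00 = 36.28 mm

x̄ = 26.58 mm, ȳ = 36.28 mm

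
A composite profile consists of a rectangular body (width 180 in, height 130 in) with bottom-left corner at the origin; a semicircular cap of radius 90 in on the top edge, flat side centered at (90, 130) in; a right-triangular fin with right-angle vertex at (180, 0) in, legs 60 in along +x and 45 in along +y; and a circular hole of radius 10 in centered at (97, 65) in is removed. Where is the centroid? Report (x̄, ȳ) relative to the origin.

x̄ = 93.94 in, ȳ = 98.52 in

rectangular body: A = 180 × 130 = 23400.00, centroid at (90.00, 65.00).
semicircular top: A = ½π·90² = 12723.45, centroid at (90.00, 168.20).
triangular fin: A = ½·60·45 = 1350.00, centroid at (200.00, 15.00).
hole: A = −π·10² = -314.16, centroid at (97.00, 65.00).
ΣA = 37159.29 in²
ΣAx̄ = (23400.00)(90.00) + (12723.45)(90.00) + (1350.00)(200.00) + (-314.16)(97.00) = 3490637.07 in³
ΣAȳ = (23400.00)(65.00) + (12723.45)(168.20) + (1350.00)(15.00) + (-314.16)(65.00) = 3660878.18 in³
x̄ = 3490637.07 / 37159.29 = 93.94 in
ȳ = 3660878.18 / 37159.29 = 98.52 in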